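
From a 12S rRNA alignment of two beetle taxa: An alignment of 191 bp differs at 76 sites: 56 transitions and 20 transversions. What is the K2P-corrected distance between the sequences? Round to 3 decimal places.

P = 56/191 ≈ 0.293194 and Q = 20/191 ≈ 0.104712.
Under the Kimura two-parameter model, d = −½ ln(1 − 2P − Q) − ¼ ln(1 − 2Q).
1 − 2P − Q = 0.3089, giving −½ ln(0.3089) = 0.587369.
1 − 2Q = 0.790576, giving −¼ ln(0.790576) = 0.058748.
d = 0.587369 + 0.058748 = 0.646117.

0.646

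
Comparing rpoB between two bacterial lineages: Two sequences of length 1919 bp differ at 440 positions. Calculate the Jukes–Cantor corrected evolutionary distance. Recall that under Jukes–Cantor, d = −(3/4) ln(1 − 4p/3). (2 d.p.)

p = 440/1919 ≈ 0.229286.
d = −(3/4) ln(1 − 4p/3) = −0.75 ln(1 − 0.305715) = −0.75 ln(0.694285)
  = −0.75 × (-0.364873) = 0.273655 substitutions/site.

0.27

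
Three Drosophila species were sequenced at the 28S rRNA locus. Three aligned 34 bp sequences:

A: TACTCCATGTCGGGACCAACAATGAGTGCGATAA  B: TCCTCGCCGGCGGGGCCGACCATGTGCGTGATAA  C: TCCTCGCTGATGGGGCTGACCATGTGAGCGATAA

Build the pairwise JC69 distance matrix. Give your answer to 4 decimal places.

d(A,B) = 0.4234, d(A,C) = 0.4234, d(B,C) = 0.2012

A–B: 11/34 sites differ → p ≈ 0.323529, d = −0.75 ln(1 − 0.431372) = 0.423397 ≈ 0.4234.
A–C: 11/34 sites differ → p ≈ 0.323529, d = −0.75 ln(1 − 0.431372) = 0.423397 ≈ 0.4234.
B–C: 6/34 sites differ → p ≈ 0.176471, d = −0.75 ln(1 − 0.235295) = 0.201199 ≈ 0.2012.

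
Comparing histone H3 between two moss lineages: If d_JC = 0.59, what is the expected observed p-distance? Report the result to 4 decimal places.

p = (3/4)(1 − e^(−4d/3)) = 0.75 × (1 − e^(-0.786667)) = 0.75 × (1 − 0.455360) = 0.408480.

0.4085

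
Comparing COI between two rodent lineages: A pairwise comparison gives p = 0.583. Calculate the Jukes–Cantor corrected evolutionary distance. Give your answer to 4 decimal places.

1.1266

d = −(3/4) ln(1 − 4p/3) = −0.75 ln(1 − 0.777333) = −0.75 ln(0.222667)
  = −0.75 × (-1.502078) = 1.126559 substitutions/site.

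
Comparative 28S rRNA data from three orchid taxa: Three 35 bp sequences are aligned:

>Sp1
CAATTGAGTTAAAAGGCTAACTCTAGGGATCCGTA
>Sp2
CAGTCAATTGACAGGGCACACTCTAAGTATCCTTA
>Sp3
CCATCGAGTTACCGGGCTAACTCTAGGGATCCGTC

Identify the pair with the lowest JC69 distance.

Sp1 and Sp3

Sp1–Sp2: 12/35 differ, p = 0.343, d = 0.458.
Sp1–Sp3: 6/35 differ, p = 0.171, d = 0.195.
Sp2–Sp3: 12/35 differ, p = 0.343, d = 0.458.
The smallest distance is between Sp1 and Sp3.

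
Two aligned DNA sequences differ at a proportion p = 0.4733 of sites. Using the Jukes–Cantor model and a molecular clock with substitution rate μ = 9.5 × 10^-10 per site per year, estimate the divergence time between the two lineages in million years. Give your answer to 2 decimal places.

393.61

d = −(3/4) ln(1 − 4p/3) = −0.75 ln(1 − 0.631067) = −0.75 ln(0.368933)
  = −0.75 × (-0.997140) = 0.747855 substitutions/site.
Under a molecular clock d = 2μt, so t = d/(2μ) = 0.747855 / (2 × 9.5 × 10^-10) = 393.61 million years.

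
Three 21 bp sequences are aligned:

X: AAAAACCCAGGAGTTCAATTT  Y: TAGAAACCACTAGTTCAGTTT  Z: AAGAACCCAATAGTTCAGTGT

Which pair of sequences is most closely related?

X–Y: 6/21 differ, p = 0.286, d = 0.360.
X–Z: 5/21 differ, p = 0.238, d = 0.286.
Y–Z: 4/21 differ, p = 0.190, d = 0.220.
The smallest distance is between Y and Z.

Y and Z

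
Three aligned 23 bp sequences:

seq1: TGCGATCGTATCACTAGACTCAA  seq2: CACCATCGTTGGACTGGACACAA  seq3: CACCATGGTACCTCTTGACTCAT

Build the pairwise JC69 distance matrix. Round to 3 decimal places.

seq1–seq2: 8/23 sites differ → p ≈ 0.347826, d = −0.75 ln(1 − 0.463768) = 0.467391 ≈ 0.467.
seq1–seq3: 8/23 sites differ → p ≈ 0.347826, d = −0.75 ln(1 − 0.463768) = 0.467391 ≈ 0.467.
seq2–seq3: 8/23 sites differ → p ≈ 0.347826, d = −0.75 ln(1 − 0.463768) = 0.467391 ≈ 0.467.

d(seq1,seq2) = 0.467, d(seq1,seq3) = 0.467, d(seq2,seq3) = 0.467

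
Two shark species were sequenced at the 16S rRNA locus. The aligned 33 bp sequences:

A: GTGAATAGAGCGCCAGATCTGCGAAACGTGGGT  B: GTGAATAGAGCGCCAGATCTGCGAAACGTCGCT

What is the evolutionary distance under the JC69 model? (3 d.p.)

0.063

The sequences differ at 2 of 33 sites (30, 32), so p = 2/33 ≈ 0.060606.
d = −(3/4) ln(1 − 4p/3) = −0.75 ln(1 − 0.080808) = −0.75 ln(0.919192)
  = −0.75 × (-0.084260) = 0.063195 substitutions/site.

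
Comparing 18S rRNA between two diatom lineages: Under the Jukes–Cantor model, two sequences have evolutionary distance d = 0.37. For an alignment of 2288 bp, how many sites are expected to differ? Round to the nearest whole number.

Invert JC69: p = (3/4)(1 − e^(−4d/3)) = 0.75 × (1 − e^(-0.493333)) = 0.75 × (1 − 0.610588) = 0.292059.
Expected differing sites = pL ≈ 0.292059 × 2288 = 668.230992 ≈ 668.

668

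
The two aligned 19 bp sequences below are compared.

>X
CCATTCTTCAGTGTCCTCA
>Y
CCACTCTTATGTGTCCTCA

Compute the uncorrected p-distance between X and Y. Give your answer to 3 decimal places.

The sequences differ at 3 of 19 positions (sites 4, 9, 10).
p = 3/19 = 0.157894… ≈ 0.158 (to 3 d.p.).

0.158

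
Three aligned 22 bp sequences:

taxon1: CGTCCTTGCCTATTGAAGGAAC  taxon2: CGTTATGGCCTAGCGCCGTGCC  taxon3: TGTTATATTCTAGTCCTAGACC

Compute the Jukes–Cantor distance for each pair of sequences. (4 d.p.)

taxon1–taxon2: 10/22 sites differ → p ≈ 0.454545, d = −0.75 ln(1 − 0.60606) = 0.698667 ≈ 0.6987.
taxon1–taxon3: 12/22 sites differ → p ≈ 0.545455, d = −0.75 ln(1 − 0.727273) = 0.974463 ≈ 0.9745.
taxon2–taxon3: 10/22 sites differ → p ≈ 0.454545, d = −0.75 ln(1 − 0.60606) = 0.698667 ≈ 0.6987.

d(taxon1,taxon2) = 0.6987, d(taxon1,taxon3) = 0.9745, d(taxon2,taxon3) = 0.6987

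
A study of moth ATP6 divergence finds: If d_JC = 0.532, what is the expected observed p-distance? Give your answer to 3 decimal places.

p = (3/4)(1 − e^(−4d/3)) = 0.75 × (1 − e^(-0.709333)) = 0.75 × (1 − 0.491972) = 0.381021.

0.381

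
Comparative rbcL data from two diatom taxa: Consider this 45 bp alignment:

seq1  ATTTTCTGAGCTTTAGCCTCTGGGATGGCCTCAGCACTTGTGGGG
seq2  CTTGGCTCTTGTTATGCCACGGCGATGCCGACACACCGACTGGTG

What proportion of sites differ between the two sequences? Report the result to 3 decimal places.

The sequences differ at 22 of 45 positions.
p = 22/45 = 0.488888… ≈ 0.489 (to 3 d.p.).

0.489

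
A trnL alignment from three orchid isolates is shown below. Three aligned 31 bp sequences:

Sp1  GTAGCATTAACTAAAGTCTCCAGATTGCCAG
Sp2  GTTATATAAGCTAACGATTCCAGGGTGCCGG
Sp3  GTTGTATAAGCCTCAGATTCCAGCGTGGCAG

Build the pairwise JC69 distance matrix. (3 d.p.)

d(Sp1,Sp2) = 0.481, d(Sp1,Sp3) = 0.544, d(Sp2,Sp3) = 0.316

Sp1–Sp2: 11/31 sites differ → p ≈ 0.354839, d = −0.75 ln(1 − 0.473119) = 0.480585 ≈ 0.481.
Sp1–Sp3: 12/31 sites differ → p ≈ 0.387097, d = −0.75 ln(1 − 0.516129) = 0.544453 ≈ 0.544.
Sp2–Sp3: 8/31 sites differ → p ≈ 0.258065, d = −0.75 ln(1 − 0.344087) = 0.316295 ≈ 0.316.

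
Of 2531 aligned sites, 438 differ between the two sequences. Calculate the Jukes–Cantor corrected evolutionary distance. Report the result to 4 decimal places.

0.1967

p = 438/2531 ≈ 0.173054.
d = −(3/4) ln(1 − 4p/3) = −0.75 ln(1 − 0.230739) = −0.75 ln(0.769261)
  = −0.75 × (-0.262325) = 0.196744 substitutions/site.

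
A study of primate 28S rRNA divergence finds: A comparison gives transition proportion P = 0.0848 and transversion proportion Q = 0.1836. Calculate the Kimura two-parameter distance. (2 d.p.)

0.33

Under the Kimura two-parameter model, d = −½ ln(1 − 2P − Q) − ¼ ln(1 − 2Q).
1 − 2P − Q = 0.6468, giving −½ ln(0.6468) = 0.217859.
1 − 2Q = 0.6328, giving −¼ ln(0.6328) = 0.114400.
d = 0.217859 + 0.114400 = 0.332259.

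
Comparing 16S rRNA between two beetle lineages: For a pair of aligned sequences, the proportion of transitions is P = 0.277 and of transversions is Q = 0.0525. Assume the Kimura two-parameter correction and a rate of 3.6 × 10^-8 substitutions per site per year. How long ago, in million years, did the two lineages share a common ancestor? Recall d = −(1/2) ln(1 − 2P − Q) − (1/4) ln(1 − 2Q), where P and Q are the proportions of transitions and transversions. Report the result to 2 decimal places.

6.86

Under the Kimura two-parameter model, d = −½ ln(1 − 2P − Q) − ¼ ln(1 − 2Q).
1 − 2P − Q = 0.3935, giving −½ ln(0.3935) = 0.466337.
1 − 2Q = 0.895, giving −¼ ln(0.895) = 0.027733.
d = 0.466337 + 0.027733 = 0.494070.
Under a molecular clock d = 2μt, so t = d/(2μ) = 0.494070 / (2 × 3.6 × 10^-8) = 6.86 million years.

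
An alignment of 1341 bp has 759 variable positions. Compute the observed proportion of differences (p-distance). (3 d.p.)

0.566

p = 759/1341 = 0.565995… ≈ 0.566 (to 3 d.p.).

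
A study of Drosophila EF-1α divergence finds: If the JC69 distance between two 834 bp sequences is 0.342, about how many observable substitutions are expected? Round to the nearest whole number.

229

Invert JC69: p = (3/4)(1 − e^(−4d/3)) = 0.75 × (1 − e^(-0.456)) = 0.75 × (1 − 0.633814) = 0.274640.
Expected differing sites = pL ≈ 0.274640 × 834 = 229.04976 ≈ 229.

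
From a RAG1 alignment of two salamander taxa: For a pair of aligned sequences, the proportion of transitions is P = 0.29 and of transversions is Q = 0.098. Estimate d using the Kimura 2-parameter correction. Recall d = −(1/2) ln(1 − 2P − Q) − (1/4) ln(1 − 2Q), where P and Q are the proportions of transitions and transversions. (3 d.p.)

Under the Kimura two-parameter model, d = −½ ln(1 − 2P − Q) − ¼ ln(1 − 2Q).
1 − 2P − Q = 0.322, giving −½ ln(0.322) = 0.566602.
1 − 2Q = 0.804, giving −¼ ln(0.804) = 0.054539.
d = 0.566602 + 0.054539 = 0.621141.

0.621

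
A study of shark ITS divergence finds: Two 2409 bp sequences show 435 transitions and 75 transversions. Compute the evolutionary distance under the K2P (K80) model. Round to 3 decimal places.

0.265

P = 435/2409 ≈ 0.180573 and Q = 75/2409 ≈ 0.031133.
Under the Kimura two-parameter model, d = −½ ln(1 − 2P − Q) − ¼ ln(1 − 2Q).
1 − 2P − Q = 0.607721, giving −½ ln(0.607721) = 0.249020.
1 − 2Q = 0.937734, giving −¼ ln(0.937734) = 0.016072.
d = 0.249020 + 0.016072 = 0.265092.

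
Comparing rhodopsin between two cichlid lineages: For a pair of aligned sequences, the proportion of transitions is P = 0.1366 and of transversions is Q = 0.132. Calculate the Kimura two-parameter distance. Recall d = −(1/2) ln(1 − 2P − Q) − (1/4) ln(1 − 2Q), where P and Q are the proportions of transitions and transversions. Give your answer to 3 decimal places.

Under the Kimura two-parameter model, d = −½ ln(1 − 2P − Q) − ¼ ln(1 − 2Q).
1 − 2P − Q = 0.5948, giving −½ ln(0.5948) = 0.259765.
1 − 2Q = 0.736, giving −¼ ln(0.736) = 0.076631.
d = 0.259765 + 0.076631 = 0.336396.

0.336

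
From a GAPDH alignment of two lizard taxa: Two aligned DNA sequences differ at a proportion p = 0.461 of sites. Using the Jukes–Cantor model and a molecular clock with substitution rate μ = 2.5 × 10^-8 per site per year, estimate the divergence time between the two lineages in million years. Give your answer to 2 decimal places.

14.30

d = −(3/4) ln(1 − 4p/3) = −0.75 ln(1 − 0.614667) = −0.75 ln(0.385333)
  = −0.75 × (-0.953647) = 0.715235 substitutions/site.
Under a molecular clock d = 2μt, so t = d/(2μ) = 0.715235 / (2 × 2.5 × 10^-8) = 14.30 million years.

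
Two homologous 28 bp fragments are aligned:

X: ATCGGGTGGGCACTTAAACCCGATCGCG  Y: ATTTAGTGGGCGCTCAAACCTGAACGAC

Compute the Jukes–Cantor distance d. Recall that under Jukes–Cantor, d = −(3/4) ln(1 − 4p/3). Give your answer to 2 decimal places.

The sequences differ at 9 of 28 sites (3, 4, 5, 12, 15, 21, 24, 27, 28), so p = 9/28 ≈ 0.321429.
d = −(3/4) ln(1 − 4p/3) = −0.75 ln(1 − 0.428572) = −0.75 ln(0.571428)
  = −0.75 × (-0.559617) = 0.419713 substitutions/site.

0.42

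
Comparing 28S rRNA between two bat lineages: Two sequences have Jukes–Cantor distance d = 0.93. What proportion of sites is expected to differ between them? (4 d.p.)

p = (3/4)(1 − e^(−4d/3)) = 0.75 × (1 − e^(-1.24)) = 0.75 × (1 − 0.289384) = 0.532962.

0.5330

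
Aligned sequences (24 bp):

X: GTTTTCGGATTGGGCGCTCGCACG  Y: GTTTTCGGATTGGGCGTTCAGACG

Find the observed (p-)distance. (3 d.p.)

0.125

The sequences differ at 3 of 24 positions (sites 17, 20, 21).
p = 3/24 = 0.125.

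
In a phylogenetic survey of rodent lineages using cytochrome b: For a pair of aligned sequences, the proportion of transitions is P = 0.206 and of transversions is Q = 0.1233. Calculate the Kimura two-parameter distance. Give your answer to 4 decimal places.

Under the Kimura two-parameter model, d = −½ ln(1 − 2P − Q) − ¼ ln(1 − 2Q).
1 − 2P − Q = 0.4647, giving −½ ln(0.4647) = 0.383182.
1 − 2Q = 0.7534, giving −¼ ln(0.7534) = 0.070790.
d = 0.383182 + 0.070790 = 0.453972.

0.4540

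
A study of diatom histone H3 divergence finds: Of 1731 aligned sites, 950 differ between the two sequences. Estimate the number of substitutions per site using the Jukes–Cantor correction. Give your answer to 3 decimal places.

p = 950/1731 ≈ 0.548816.
d = −(3/4) ln(1 − 4p/3) = −0.75 ln(1 − 0.731755) = −0.75 ln(0.268245)
  = −0.75 × (-1.315855) = 0.986891 substitutions/site.

0.987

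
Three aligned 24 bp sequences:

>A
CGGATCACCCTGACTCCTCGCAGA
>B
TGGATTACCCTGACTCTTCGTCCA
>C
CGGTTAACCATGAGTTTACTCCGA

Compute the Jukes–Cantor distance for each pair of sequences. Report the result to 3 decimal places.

d(A,B) = 0.304, d(A,C) = 0.520, d(B,C) = 0.608

A–B: 6/24 sites differ → p = 0.25, d = −0.75 ln(1 − 0.333333) = 0.304098 ≈ 0.304.
A–C: 9/24 sites differ → p = 0.375, d = −0.75 ln(1 − 0.5) = 0.519860 ≈ 0.520.
B–C: 10/24 sites differ → p ≈ 0.416667, d = −0.75 ln(1 − 0.555556) = 0.608198 ≈ 0.608.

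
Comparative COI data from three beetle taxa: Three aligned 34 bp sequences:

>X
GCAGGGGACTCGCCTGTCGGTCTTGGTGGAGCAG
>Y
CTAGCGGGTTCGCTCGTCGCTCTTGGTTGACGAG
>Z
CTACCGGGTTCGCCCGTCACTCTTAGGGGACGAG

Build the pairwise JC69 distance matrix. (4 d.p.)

d(X,Y) = 0.4234, d(X,Z) = 0.5347, d(Y,Z) = 0.2012

X–Y: 11/34 sites differ → p ≈ 0.323529, d = −0.75 ln(1 − 0.431372) = 0.423397 ≈ 0.4234.
X–Z: 13/34 sites differ → p ≈ 0.382353, d = −0.75 ln(1 − 0.509804) = 0.534712 ≈ 0.5347.
Y–Z: 6/34 sites differ → p ≈ 0.176471, d = −0.75 ln(1 − 0.235295) = 0.201199 ≈ 0.2012.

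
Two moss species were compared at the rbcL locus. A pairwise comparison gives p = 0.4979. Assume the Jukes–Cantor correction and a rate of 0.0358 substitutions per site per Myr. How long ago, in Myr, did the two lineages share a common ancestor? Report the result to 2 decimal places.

11.42

d = −(3/4) ln(1 − 4p/3) = −0.75 ln(1 − 0.663867) = −0.75 ln(0.336133)
  = −0.75 × (-1.090248) = 0.817686 substitutions/site.
Under a molecular clock d = 2μt, so t = d/(2μ) = 0.817686 / (2 × 0.0358) = 11.42 Myr.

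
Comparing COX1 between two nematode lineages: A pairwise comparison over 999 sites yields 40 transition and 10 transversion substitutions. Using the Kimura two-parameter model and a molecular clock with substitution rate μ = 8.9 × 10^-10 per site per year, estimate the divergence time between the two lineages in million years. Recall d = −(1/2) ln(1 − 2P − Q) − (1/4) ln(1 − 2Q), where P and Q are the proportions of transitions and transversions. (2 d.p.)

29.36

P = 40/999 ≈ 0.04004 and Q = 10/999 ≈ 0.01001.
Under the Kimura two-parameter model, d = −½ ln(1 − 2P − Q) − ¼ ln(1 − 2Q).
1 − 2P − Q = 0.90991, giving −½ ln(0.90991) = 0.047205.
1 − 2Q = 0.97998, giving −¼ ln(0.97998) = 0.005056.
d = 0.047205 + 0.005056 = 0.052261.
Under a molecular clock d = 2μt, so t = d/(2μ) = 0.052261 / (2 × 8.9 × 10^-10) = 29.36 million years.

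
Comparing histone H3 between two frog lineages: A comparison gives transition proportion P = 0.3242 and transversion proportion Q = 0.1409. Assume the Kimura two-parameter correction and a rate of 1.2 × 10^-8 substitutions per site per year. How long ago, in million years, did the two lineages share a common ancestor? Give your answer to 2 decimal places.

Under the Kimura two-parameter model, d = −½ ln(1 − 2P − Q) − ¼ ln(1 − 2Q).
1 − 2P − Q = 0.2107, giving −½ ln(0.2107) = 0.778660.
1 − 2Q = 0.7182, giving −¼ ln(0.7182) = 0.082752.
d = 0.778660 + 0.082752 = 0.861412.
Under a molecular clock d = 2μt, so t = d/(2μ) = 0.861412 / (2 × 1.2 × 10^-8) = 35.89 million years.

35.89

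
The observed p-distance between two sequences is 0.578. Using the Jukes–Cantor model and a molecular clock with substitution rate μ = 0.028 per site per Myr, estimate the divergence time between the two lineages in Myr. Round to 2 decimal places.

19.72

d = −(3/4) ln(1 − 4p/3) = −0.75 ln(1 − 0.770667) = −0.75 ln(0.229333)
  = −0.75 × (-1.472580) = 1.104435 substitutions/site.
Under a molecular clock d = 2μt, so t = d/(2μ) = 1.104435 / (2 × 0.028) = 19.72 Myr.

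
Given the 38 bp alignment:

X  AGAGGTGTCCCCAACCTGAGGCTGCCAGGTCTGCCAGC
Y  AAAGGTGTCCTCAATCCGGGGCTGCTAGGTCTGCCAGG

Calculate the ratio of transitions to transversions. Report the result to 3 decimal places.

6.000

Transitions are A↔G and C↔T; transversions are all other mismatches.
Transitions: 6. Transversions: 1.
R = 6/1 = 6.000.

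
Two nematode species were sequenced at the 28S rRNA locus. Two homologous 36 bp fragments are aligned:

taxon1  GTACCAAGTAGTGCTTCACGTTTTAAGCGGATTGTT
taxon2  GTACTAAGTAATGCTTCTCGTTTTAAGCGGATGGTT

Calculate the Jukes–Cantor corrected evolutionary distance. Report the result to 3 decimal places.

0.120

The sequences differ at 4 of 36 sites (5, 11, 18, 33), so p = 4/36 ≈ 0.111111.
d = −(3/4) ln(1 − 4p/3) = −0.75 ln(1 − 0.148148) = −0.75 ln(0.851852)
  = −0.75 × (-0.160342) = 0.120257 substitutions/site.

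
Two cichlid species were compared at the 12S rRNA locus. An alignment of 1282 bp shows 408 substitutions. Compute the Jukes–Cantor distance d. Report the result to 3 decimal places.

p = 408/1282 ≈ 0.318253.
d = −(3/4) ln(1 − 4p/3) = −0.75 ln(1 − 0.424337) = −0.75 ln(0.575663)
  = −0.75 × (-0.552233) = 0.414175 substitutions/site.

0.414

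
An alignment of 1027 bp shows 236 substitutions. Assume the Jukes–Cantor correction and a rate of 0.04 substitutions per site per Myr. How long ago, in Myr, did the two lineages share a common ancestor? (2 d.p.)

3.43

p = 236/1027 ≈ 0.229796.
d = −(3/4) ln(1 − 4p/3) = −0.75 ln(1 − 0.306395) = −0.75 ln(0.693605)
  = −0.75 × (-0.365853) = 0.274390 substitutions/site.
Under a molecular clock d = 2μt, so t = d/(2μ) = 0.274390 / (2 × 0.04) = 3.43 Myr.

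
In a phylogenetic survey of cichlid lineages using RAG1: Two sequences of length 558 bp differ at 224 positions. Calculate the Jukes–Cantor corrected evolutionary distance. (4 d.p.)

0.5747

p = 224/558 ≈ 0.401434.
d = −(3/4) ln(1 − 4p/3) = −0.75 ln(1 − 0.535245) = −0.75 ln(0.464755)
  = −0.75 × (-0.766245) = 0.574684 substitutions/site.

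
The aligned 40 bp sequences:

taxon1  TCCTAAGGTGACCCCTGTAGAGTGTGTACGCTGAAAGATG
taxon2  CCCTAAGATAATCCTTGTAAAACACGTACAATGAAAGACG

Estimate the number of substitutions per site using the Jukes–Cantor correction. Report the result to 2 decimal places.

The sequences differ at 13 of 40 sites, so p = 13/40 = 0.325.
d = −(3/4) ln(1 − 4p/3) = −0.75 ln(1 − 0.433333) = −0.75 ln(0.566667)
  = −0.75 × (-0.567983) = 0.425987 substitutions/site.

0.43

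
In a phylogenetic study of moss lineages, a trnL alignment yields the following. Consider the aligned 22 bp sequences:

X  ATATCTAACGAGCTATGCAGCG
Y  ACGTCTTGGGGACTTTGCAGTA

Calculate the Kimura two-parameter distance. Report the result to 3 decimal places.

Of 22 sites, 7 differences are transitions and 3 are transversions, so P = 7/22 ≈ 0.318182 and Q = 3/22 ≈ 0.136364.
Under the Kimura two-parameter model, d = −½ ln(1 − 2P − Q) − ¼ ln(1 − 2Q).
1 − 2P − Q = 0.227272, giving −½ ln(0.227272) = 0.740804.
1 − 2Q = 0.727272, giving −¼ ln(0.727272) = 0.079614.
d = 0.740804 + 0.079614 = 0.820418.

0.820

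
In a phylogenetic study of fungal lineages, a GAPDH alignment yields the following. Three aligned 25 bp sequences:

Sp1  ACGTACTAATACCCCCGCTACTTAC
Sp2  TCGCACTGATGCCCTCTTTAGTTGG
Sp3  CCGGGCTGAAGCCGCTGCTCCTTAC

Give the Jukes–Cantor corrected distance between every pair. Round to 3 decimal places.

d(Sp1,Sp2) = 0.572, d(Sp1,Sp3) = 0.490, d(Sp2,Sp3) = 0.886

Sp1–Sp2: 10/25 sites differ → p = 0.4, d = −0.75 ln(1 − 0.533333) = 0.571605 ≈ 0.572.
Sp1–Sp3: 9/25 sites differ → p = 0.36, d = −0.75 ln(1 − 0.48) = 0.490445 ≈ 0.490.
Sp2–Sp3: 13/25 sites differ → p = 0.52, d = −0.75 ln(1 − 0.693333) = 0.886495 ≈ 0.886.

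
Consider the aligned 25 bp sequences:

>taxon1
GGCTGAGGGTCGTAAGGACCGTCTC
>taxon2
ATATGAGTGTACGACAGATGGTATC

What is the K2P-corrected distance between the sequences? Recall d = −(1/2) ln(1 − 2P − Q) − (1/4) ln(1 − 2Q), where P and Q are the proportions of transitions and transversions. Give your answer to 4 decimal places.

Of 25 sites, 3 differences are transitions and 9 are transversions, so P = 3/25 = 0.12 and Q = 9/25 = 0.36.
Under the Kimura two-parameter model, d = −½ ln(1 − 2P − Q) − ¼ ln(1 − 2Q).
1 − 2P − Q = 0.4, giving −½ ln(0.4) = 0.458145.
1 − 2Q = 0.28, giving −¼ ln(0.28) = 0.318241.
d = 0.458145 + 0.318241 = 0.776386.

0.7764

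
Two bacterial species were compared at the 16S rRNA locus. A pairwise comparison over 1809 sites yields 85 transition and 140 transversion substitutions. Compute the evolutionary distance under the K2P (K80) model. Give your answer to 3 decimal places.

P = 85/1809 ≈ 0.046987 and Q = 140/1809 ≈ 0.077391.
Under the Kimura two-parameter model, d = −½ ln(1 − 2P − Q) − ¼ ln(1 − 2Q).
1 − 2P − Q = 0.828635, giving −½ ln(0.828635) = 0.093988.
1 − 2Q = 0.845218, giving −¼ ln(0.845218) = 0.042040.
d = 0.093988 + 0.042040 = 0.136028.

0.136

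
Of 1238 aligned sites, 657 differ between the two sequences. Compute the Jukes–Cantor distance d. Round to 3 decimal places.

p = 657/1238 ≈ 0.530695.
d = −(3/4) ln(1 − 4p/3) = −0.75 ln(1 − 0.707593) = −0.75 ln(0.292407)
  = −0.75 × (-1.229609) = 0.922207 substitutions/site.

0.922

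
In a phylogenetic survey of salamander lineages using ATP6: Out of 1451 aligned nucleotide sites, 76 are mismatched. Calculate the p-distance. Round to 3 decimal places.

p = 76/1451 = 0.052377… ≈ 0.052 (to 3 d.p.).

0.052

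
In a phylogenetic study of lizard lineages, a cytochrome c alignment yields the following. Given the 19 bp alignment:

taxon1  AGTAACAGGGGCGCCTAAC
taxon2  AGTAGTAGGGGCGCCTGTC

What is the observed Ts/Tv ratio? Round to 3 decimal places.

3.000

Transitions are A↔G and C↔T; transversions are all other mismatches.
Transitions: 3. Transversions: 1.
R = 3/1 = 3.000.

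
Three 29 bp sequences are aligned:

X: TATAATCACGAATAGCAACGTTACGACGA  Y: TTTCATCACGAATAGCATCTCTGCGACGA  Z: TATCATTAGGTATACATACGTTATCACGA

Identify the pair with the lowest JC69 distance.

X–Y: 6/29 differ, p = 0.207, d = 0.242.
X–Z: 9/29 differ, p = 0.310, d = 0.401.
Y–Z: 13/29 differ, p = 0.448, d = 0.683.
The smallest distance is between X and Y.

X and Y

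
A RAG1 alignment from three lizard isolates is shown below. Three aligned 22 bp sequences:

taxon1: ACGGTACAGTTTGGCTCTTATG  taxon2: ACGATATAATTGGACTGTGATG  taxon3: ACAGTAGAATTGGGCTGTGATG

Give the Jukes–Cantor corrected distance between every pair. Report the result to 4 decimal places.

d(taxon1,taxon2) = 0.4141, d(taxon1,taxon3) = 0.3390, d(taxon2,taxon3) = 0.2082

taxon1–taxon2: 7/22 sites differ → p ≈ 0.318182, d = −0.75 ln(1 − 0.424243) = 0.414052 ≈ 0.4141.
taxon1–taxon3: 6/22 sites differ → p ≈ 0.272727, d = −0.75 ln(1 − 0.363636) = 0.338988 ≈ 0.3390.
taxon2–taxon3: 4/22 sites differ → p ≈ 0.181818, d = −0.75 ln(1 − 0.242424) = 0.208224 ≈ 0.2082.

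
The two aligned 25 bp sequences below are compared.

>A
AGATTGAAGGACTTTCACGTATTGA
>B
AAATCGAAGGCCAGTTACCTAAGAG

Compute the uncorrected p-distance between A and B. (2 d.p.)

The sequences differ at 11 of 25 positions.
p = 11/25 = 0.44.

0.44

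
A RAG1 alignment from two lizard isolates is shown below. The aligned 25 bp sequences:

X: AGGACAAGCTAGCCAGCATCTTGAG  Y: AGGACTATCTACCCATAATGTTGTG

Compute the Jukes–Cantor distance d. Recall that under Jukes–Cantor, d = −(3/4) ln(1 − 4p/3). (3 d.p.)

The sequences differ at 7 of 25 sites (6, 8, 12, 16, 17, 20, 24), so p = 7/25 = 0.28.
d = −(3/4) ln(1 − 4p/3) = −0.75 ln(1 − 0.373333) = −0.75 ln(0.626667)
  = −0.75 × (-0.467340) = 0.350505 substitutions/site.

0.351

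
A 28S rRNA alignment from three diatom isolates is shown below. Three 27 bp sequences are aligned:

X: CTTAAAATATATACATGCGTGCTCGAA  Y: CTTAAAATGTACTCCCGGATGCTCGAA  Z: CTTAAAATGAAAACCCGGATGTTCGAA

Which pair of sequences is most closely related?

Y and Z

X–Y: 7/27 differ, p = 0.259, d = 0.318.
X–Z: 8/27 differ, p = 0.296, d = 0.377.
Y–Z: 4/27 differ, p = 0.148, d = 0.165.
The smallest distance is between Y and Z.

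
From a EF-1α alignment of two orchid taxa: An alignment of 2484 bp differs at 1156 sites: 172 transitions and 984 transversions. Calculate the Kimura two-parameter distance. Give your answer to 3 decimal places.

P = 172/2484 ≈ 0.069243 and Q = 984/2484 ≈ 0.396135.
Under the Kimura two-parameter model, d = −½ ln(1 − 2P − Q) − ¼ ln(1 − 2Q).
1 − 2P − Q = 0.465379, giving −½ ln(0.465379) = 0.382452.
1 − 2Q = 0.20773, giving −¼ ln(0.20773) = 0.392879.
d = 0.382452 + 0.392879 = 0.775331.

0.775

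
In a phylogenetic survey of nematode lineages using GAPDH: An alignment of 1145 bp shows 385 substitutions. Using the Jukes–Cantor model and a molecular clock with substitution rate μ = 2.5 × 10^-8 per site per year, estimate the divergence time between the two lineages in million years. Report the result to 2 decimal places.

p = 385/1145 ≈ 0.336245.
d = −(3/4) ln(1 − 4p/3) = −0.75 ln(1 − 0.448327) = −0.75 ln(0.551673)
  = −0.75 × (-0.594800) = 0.446100 substitutions/site.
Under a molecular clock d = 2μt, so t = d/(2μ) = 0.446100 / (2 × 2.5 × 10^-8) = 8.92 million years.

8.92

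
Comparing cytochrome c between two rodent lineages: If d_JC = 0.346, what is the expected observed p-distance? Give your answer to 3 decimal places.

p = (3/4)(1 − e^(−4d/3)) = 0.75 × (1 − e^(-0.461333)) = 0.75 × (1 − 0.630443) = 0.277168.

0.277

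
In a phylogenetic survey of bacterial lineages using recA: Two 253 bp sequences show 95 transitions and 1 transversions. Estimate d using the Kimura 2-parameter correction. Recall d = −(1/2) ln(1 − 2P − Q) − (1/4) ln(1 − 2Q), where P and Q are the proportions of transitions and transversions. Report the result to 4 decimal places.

0.7051

P = 95/253 ≈ 0.375494 and Q = 1/253 ≈ 0.003953.
Under the Kimura two-parameter model, d = −½ ln(1 − 2P − Q) − ¼ ln(1 − 2Q).
1 − 2P − Q = 0.245059, giving −½ ln(0.245059) = 0.703128.
1 − 2Q = 0.992094, giving −¼ ln(0.992094) = 0.001984.
d = 0.703128 + 0.001984 = 0.705112.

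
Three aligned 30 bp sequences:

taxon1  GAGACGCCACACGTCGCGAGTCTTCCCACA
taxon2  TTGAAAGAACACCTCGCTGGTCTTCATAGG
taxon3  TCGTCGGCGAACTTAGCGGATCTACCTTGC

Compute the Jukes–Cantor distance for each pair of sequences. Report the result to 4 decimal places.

taxon1–taxon2: 13/30 sites differ → p ≈ 0.433333, d = −0.75 ln(1 − 0.577777) = 0.646666 ≈ 0.6467.
taxon1–taxon3: 15/30 sites differ → p = 0.5, d = −0.75 ln(1 − 0.666667) = 0.823960 ≈ 0.8240.
taxon2–taxon3: 15/30 sites differ → p = 0.5, d = −0.75 ln(1 − 0.666667) = 0.823960 ≈ 0.8240.

d(taxon1,taxon2) = 0.6467, d(taxon1,taxon3) = 0.8240, d(taxon2,taxon3) = 0.8240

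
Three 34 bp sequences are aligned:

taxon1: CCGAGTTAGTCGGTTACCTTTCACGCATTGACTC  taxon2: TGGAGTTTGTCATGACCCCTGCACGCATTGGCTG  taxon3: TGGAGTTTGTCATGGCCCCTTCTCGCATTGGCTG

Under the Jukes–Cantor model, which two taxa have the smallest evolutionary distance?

taxon1–taxon2: 12/34 differ, p = 0.353, d = 0.477.
taxon1–taxon3: 12/34 differ, p = 0.353, d = 0.477.
taxon2–taxon3: 3/34 differ, p = 0.088, d = 0.094.
The smallest distance is between taxon2 and taxon3.

taxon2 and taxon3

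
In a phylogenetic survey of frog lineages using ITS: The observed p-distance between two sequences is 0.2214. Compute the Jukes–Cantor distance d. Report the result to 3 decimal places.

d = −(3/4) ln(1 − 4p/3) = −0.75 ln(1 − 0.2952) = −0.75 ln(0.7048)
  = −0.75 × (-0.349841) = 0.262381 substitutions/site.

0.262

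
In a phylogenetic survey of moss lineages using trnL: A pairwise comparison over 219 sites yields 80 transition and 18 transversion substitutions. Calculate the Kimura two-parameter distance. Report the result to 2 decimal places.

P = 80/219 ≈ 0.365297 and Q = 18/219 ≈ 0.082192.
Under the Kimura two-parameter model, d = −½ ln(1 − 2P − Q) − ¼ ln(1 − 2Q).
1 − 2P − Q = 0.187214, giving −½ ln(0.187214) = 0.837751.
1 − 2Q = 0.835616, giving −¼ ln(0.835616) = 0.044897.
d = 0.837751 + 0.044897 = 0.882648.

0.88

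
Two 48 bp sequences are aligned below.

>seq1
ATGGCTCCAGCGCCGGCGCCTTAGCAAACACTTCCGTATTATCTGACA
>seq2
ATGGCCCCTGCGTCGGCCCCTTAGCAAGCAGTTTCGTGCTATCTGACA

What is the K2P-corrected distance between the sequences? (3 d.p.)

Of 48 sites, 6 differences are transitions and 3 are transversions, so P = 6/48 = 0.125 and Q = 3/48 = 0.0625.
Under the Kimura two-parameter model, d = −½ ln(1 − 2P − Q) − ¼ ln(1 − 2Q).
1 − 2P − Q = 0.6875, giving −½ ln(0.6875) = 0.187347.
1 − 2Q = 0.875, giving −¼ ln(0.875) = 0.033383.
d = 0.187347 + 0.033383 = 0.220730.

0.221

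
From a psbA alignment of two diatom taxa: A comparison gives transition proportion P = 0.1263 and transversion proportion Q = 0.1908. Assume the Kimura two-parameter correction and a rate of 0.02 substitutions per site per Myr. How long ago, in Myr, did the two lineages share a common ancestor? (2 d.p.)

10.33

Under the Kimura two-parameter model, d = −½ ln(1 − 2P − Q) − ¼ ln(1 − 2Q).
1 − 2P − Q = 0.5566, giving −½ ln(0.5566) = 0.292954.
1 − 2Q = 0.6184, giving −¼ ln(0.6184) = 0.120155.
d = 0.292954 + 0.120155 = 0.413109.
Under a molecular clock d = 2μt, so t = d/(2μ) = 0.413109 / (2 × 0.02) = 10.33 Myr.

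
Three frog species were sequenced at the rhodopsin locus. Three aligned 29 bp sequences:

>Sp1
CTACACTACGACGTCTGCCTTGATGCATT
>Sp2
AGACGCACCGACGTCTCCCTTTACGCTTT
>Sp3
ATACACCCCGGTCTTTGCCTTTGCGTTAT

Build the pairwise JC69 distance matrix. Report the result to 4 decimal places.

d(Sp1,Sp2) = 0.4006, d(Sp1,Sp3) = 0.6829, d(Sp2,Sp3) = 0.5285

Sp1–Sp2: 9/29 sites differ → p ≈ 0.310345, d = −0.75 ln(1 − 0.413793) = 0.400562 ≈ 0.4006.
Sp1–Sp3: 13/29 sites differ → p ≈ 0.448276, d = −0.75 ln(1 − 0.597701) = 0.682920 ≈ 0.6829.
Sp2–Sp3: 11/29 sites differ → p ≈ 0.37931, d = −0.75 ln(1 − 0.505747) = 0.528531 ≈ 0.5285.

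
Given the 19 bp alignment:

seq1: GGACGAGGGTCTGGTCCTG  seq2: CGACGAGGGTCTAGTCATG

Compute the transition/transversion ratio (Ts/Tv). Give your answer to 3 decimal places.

0.500

Transitions are A↔G and C↔T; transversions are all other mismatches.
Transitions: 1. Transversions: 2.
R = 1/2 = 0.500.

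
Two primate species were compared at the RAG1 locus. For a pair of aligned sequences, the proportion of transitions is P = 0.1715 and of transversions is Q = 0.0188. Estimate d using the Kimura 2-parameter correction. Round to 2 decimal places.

0.23

Under the Kimura two-parameter model, d = −½ ln(1 − 2P − Q) − ¼ ln(1 − 2Q).
1 − 2P − Q = 0.6382, giving −½ ln(0.6382) = 0.224552.
1 − 2Q = 0.9624, giving −¼ ln(0.9624) = 0.009581.
d = 0.224552 + 0.009581 = 0.234133.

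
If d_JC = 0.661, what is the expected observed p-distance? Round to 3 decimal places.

p = (3/4)(1 − e^(−4d/3)) = 0.75 × (1 − e^(-0.881333)) = 0.75 × (1 − 0.414230) = 0.439328.

0.439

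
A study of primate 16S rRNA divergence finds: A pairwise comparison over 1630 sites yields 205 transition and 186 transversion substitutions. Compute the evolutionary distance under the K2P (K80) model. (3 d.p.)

P = 205/1630 ≈ 0.125767 and Q = 186/1630 ≈ 0.11411.
Under the Kimura two-parameter model, d = −½ ln(1 − 2P − Q) − ¼ ln(1 − 2Q).
1 − 2P − Q = 0.634356, giving −½ ln(0.634356) = 0.227572.
1 − 2Q = 0.77178, giving −¼ ln(0.77178) = 0.064764.
d = 0.227572 + 0.064764 = 0.292336.

0.292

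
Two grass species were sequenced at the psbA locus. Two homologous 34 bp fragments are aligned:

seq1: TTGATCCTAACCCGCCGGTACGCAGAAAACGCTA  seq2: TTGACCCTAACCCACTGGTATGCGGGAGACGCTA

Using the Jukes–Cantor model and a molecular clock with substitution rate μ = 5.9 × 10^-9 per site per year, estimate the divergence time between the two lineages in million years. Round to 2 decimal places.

The sequences differ at 7 of 34 sites (5, 14, 16, 21, 24, 26, 28), so p = 7/34 ≈ 0.205882.
d = −(3/4) ln(1 − 4p/3) = −0.75 ln(1 − 0.274509) = −0.75 ln(0.725491)
  = −0.75 × (-0.320907) = 0.240680 substitutions/site.
Under a molecular clock d = 2μt, so t = d/(2μ) = 0.240680 / (2 × 5.9 × 10^-9) = 20.40 million years.

20.40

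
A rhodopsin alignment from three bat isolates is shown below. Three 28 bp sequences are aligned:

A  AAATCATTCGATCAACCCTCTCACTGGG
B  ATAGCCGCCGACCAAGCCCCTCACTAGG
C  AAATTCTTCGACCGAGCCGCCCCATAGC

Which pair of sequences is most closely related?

A–B: 9/28 differ, p = 0.321, d = 0.420.
A–C: 11/28 differ, p = 0.393, d = 0.556.
B–C: 11/28 differ, p = 0.393, d = 0.556.
The smallest distance is between A and B.

A and B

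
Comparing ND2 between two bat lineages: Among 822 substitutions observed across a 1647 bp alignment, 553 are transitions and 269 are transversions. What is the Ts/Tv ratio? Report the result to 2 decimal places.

2.06

R = 553/269 = 2.055762… ≈ 2.06 (to 2 d.p.).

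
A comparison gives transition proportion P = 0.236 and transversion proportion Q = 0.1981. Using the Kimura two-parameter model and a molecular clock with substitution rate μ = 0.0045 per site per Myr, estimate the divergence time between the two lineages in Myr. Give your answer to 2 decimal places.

Under the Kimura two-parameter model, d = −½ ln(1 − 2P − Q) − ¼ ln(1 − 2Q).
1 − 2P − Q = 0.3299, giving −½ ln(0.3299) = 0.554483.
1 − 2Q = 0.6038, giving −¼ ln(0.6038) = 0.126128.
d = 0.554483 + 0.126128 = 0.680611.
Under a molecular clock d = 2μt, so t = d/(2μ) = 0.680611 / (2 × 0.0045) = 75.62 Myr.

75.62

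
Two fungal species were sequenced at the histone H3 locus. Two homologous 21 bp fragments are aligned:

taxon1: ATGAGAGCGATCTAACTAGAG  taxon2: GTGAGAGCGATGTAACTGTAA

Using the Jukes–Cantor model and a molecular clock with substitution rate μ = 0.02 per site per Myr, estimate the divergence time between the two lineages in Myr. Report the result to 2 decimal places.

7.16

The sequences differ at 5 of 21 sites (1, 12, 18, 19, 21), so p = 5/21 ≈ 0.238095.
d = −(3/4) ln(1 − 4p/3) = −0.75 ln(1 − 0.31746) = −0.75 ln(0.68254)
  = −0.75 × (-0.381934) = 0.286451 substitutions/site.
Under a molecular clock d = 2μt, so t = d/(2μ) = 0.286451 / (2 × 0.02) = 7.16 Myr.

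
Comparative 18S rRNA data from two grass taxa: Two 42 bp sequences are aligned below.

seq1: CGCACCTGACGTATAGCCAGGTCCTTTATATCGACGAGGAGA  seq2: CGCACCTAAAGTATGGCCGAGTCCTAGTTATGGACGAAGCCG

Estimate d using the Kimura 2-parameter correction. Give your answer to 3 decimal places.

Of 42 sites, 6 differences are transitions and 7 are transversions, so P = 6/42 ≈ 0.142857 and Q = 7/42 ≈ 0.166667.
Under the Kimura two-parameter model, d = −½ ln(1 − 2P − Q) − ¼ ln(1 − 2Q).
1 − 2P − Q = 0.547619, giving −½ ln(0.547619) = 0.301088.
1 − 2Q = 0.666666, giving −¼ ln(0.666666) = 0.101367.
d = 0.301088 + 0.101367 = 0.402455.

0.402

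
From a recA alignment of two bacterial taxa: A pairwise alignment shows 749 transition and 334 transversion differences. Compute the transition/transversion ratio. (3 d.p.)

R = 749/334 = 2.242514… ≈ 2.243 (to 3 d.p.).

2.243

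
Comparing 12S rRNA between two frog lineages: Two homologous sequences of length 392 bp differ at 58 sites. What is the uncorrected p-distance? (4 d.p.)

0.1480

p = 58/392 = 0.147959… ≈ 0.1480 (to 4 d.p.).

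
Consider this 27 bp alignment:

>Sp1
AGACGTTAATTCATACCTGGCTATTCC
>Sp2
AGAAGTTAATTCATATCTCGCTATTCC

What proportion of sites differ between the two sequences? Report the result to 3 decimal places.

0.111

The sequences differ at 3 of 27 positions (sites 4, 16, 19).
p = 3/27 = 0.111111… ≈ 0.111 (to 3 d.p.).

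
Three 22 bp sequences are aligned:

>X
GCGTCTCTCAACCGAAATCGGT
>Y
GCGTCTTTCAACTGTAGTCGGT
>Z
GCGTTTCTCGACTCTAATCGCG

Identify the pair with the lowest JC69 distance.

X–Y: 4/22 differ, p = 0.182, d = 0.208.
X–Z: 7/22 differ, p = 0.318, d = 0.414.
Y–Z: 7/22 differ, p = 0.318, d = 0.414.
The smallest distance is between X and Y.

X and Y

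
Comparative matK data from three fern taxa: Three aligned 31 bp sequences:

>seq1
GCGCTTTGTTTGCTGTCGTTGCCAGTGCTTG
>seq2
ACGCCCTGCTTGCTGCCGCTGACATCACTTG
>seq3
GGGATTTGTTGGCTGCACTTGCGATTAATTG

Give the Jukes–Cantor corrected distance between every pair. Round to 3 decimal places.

seq1–seq2: 10/31 sites differ → p ≈ 0.322581, d = −0.75 ln(1 − 0.430108) = 0.421731 ≈ 0.422.
seq1–seq3: 10/31 sites differ → p ≈ 0.322581, d = −0.75 ln(1 − 0.430108) = 0.421731 ≈ 0.422.
seq2–seq3: 14/31 sites differ → p ≈ 0.451613, d = −0.75 ln(1 − 0.602151) = 0.691262 ≈ 0.691.

d(seq1,seq2) = 0.422, d(seq1,seq3) = 0.422, d(seq2,seq3) = 0.691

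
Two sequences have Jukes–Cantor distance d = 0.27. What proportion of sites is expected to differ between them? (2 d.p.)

p = (3/4)(1 − e^(−4d/3)) = 0.75 × (1 − e^(-0.36)) = 0.75 × (1 − 0.697676) = 0.226743.

0.23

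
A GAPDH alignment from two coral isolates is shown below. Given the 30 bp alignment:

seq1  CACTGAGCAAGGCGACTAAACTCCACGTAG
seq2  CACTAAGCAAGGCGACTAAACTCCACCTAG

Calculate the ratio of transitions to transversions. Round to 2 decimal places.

1.00

Transitions are A↔G and C↔T; transversions are all other mismatches.
Transitions: 1. Transversions: 1.
R = 1/1 = 1.00.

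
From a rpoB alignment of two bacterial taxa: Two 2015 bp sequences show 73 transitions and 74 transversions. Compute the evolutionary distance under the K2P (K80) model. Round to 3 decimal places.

0.077

P = 73/2015 ≈ 0.036228 and Q = 74/2015 ≈ 0.036725.
Under the Kimura two-parameter model, d = −½ ln(1 − 2P − Q) − ¼ ln(1 − 2Q).
1 − 2P − Q = 0.890819, giving −½ ln(0.890819) = 0.057807.
1 − 2Q = 0.92655, giving −¼ ln(0.92655) = 0.019072.
d = 0.057807 + 0.019072 = 0.076879.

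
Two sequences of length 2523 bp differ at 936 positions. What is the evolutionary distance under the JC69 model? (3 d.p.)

0.512

p = 936/2523 ≈ 0.370987.
d = −(3/4) ln(1 − 4p/3) = −0.75 ln(1 − 0.494649) = −0.75 ln(0.505351)
  = −0.75 × (-0.682502) = 0.511877 substitutions/site.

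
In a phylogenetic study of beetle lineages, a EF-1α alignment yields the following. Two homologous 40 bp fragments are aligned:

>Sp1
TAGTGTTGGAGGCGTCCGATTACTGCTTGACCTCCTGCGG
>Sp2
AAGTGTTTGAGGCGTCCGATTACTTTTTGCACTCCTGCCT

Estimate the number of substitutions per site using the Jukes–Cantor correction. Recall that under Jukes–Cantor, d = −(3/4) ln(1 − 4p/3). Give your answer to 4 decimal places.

The sequences differ at 8 of 40 sites (1, 8, 25, 26, 30, 31, 39, 40), so p = 8/40 = 0.2.
d = −(3/4) ln(1 − 4p/3) = −0.75 ln(1 − 0.266667) = −0.75 ln(0.733333)
  = −0.75 × (-0.310155) = 0.232616 substitutions/site.

0.2326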